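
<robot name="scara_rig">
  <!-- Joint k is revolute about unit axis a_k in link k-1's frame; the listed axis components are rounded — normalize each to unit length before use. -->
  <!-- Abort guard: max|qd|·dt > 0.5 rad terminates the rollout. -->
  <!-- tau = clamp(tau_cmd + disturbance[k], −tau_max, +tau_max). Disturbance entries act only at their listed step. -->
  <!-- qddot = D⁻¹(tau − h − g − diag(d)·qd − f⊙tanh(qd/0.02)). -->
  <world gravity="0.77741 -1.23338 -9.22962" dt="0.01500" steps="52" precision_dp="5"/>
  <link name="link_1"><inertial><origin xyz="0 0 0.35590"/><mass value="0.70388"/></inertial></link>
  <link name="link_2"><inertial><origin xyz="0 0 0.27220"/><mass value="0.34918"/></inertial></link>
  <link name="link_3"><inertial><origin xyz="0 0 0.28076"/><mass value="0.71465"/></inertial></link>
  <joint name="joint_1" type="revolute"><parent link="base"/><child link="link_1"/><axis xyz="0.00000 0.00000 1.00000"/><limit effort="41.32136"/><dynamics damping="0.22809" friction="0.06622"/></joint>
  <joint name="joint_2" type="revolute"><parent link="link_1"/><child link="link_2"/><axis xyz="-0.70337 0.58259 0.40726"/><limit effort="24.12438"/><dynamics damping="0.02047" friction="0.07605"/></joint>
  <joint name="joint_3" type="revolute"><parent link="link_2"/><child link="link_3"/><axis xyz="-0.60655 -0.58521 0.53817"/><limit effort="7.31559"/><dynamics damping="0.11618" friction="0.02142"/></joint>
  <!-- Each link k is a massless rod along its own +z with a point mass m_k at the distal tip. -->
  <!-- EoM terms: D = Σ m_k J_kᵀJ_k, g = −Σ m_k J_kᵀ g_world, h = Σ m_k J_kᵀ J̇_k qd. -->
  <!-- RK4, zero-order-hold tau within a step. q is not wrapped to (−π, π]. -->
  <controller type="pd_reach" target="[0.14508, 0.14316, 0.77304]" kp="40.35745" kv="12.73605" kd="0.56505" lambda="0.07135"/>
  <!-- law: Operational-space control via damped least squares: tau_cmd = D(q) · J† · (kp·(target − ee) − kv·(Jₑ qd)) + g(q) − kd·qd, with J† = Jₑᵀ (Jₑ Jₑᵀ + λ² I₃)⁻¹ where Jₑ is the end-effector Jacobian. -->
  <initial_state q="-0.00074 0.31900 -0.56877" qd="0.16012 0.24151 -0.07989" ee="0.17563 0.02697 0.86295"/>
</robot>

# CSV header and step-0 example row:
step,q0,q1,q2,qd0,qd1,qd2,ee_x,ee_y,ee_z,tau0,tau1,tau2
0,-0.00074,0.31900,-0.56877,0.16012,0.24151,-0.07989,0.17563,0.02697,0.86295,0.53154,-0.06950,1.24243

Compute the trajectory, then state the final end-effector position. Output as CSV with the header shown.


step,q0,q1,q2,qd0,qd1,qd2,ee_x,ee_y,ee_z,tau0,tau1,tau2
1,-0.00142,0.32314,-0.56697,0.10050,0.26496,0.11651,0.17665,0.02899,0.86259,0.49999,-0.24060,1.03831
2,0.00008,0.32727,-0.56467,0.09699,0.28557,0.19082,0.17755,0.03148,0.86225,0.46119,-0.38540,0.94071
3,0.00235,0.33157,-0.56199,0.17526,0.29234,0.18349,0.17842,0.03426,0.86192,0.38750,-0.50312,0.90457
4,0.00419,0.33614,-0.55855,0.08919,0.31460,0.26373,0.17929,0.03724,0.86160,0.41431,-0.60962,0.82502
5,0.00725,0.34071,-0.55562,0.26171,0.30257,0.16282,0.18013,0.04035,0.86123,0.30147,-0.68688,0.85933
6,0.00867,0.34558,-0.55147,0.09249,0.32571,0.28811,0.18098,0.04352,0.86089,0.38347,-0.76757,0.76088
7,0.01200,0.35025,-0.54846,0.28940,0.30558,0.15251,0.18179,0.04675,0.86048,0.26503,-0.81899,0.82401
8,0.01343,0.35515,-0.54419,0.07854,0.32709,0.30317,0.18260,0.04998,0.86012,0.37574,-0.88039,0.71592
9,0.01698,0.35978,-0.54135,0.32377,0.29831,0.12260,0.18335,0.05319,0.85968,0.23487,-0.91265,0.81041
10,0.01857,0.36457,-0.53720,0.11700,0.31393,0.27791,0.18408,0.05638,0.85929,0.34438,-0.95830,0.70036
11,0.02179,0.36909,-0.53418,0.26817,0.29360,0.15530,0.18475,0.05954,0.85885,0.25951,-0.98371,0.76390
12,0.02351,0.37368,-0.53024,0.09914,0.30387,0.27643,0.18540,0.06263,0.85845,0.35223,-1.01894,0.67997
13,0.02680,0.37801,-0.52751,0.28739,0.27838,0.12349,0.18600,0.06566,0.85799,0.24773,-1.03445,0.76272
14,0.02830,0.38240,-0.52360,0.06215,0.29195,0.29244,0.18658,0.06863,0.85759,0.37219,-1.06486,0.65113
15,0.03182,0.38647,-0.52127,0.33284,0.25818,0.07212,0.18710,0.07152,0.85712,0.22238,-1.07123,0.77499
16,0.03336,0.39060,-0.51754,0.08297,0.27139,0.27318,0.18759,0.07435,0.85673,0.35805,-1.09648,0.64192
17,0.03666,0.39442,-0.51516,0.30243,0.24354,0.08454,0.18801,0.07710,0.85628,0.23835,-1.10183,0.74903
18,0.03806,0.39830,-0.51147,0.04100,0.25817,0.29132,0.18842,0.07978,0.85590,0.38312,-1.12520,0.61658
19,0.04158,0.40185,-0.50953,0.33696,0.22362,0.03940,0.18877,0.08238,0.85545,0.22038,-1.12423,0.76118
20,0.04303,0.40546,-0.50603,0.06107,0.23760,0.27090,0.18910,0.08492,0.85509,0.37018,-1.14437,0.61141
21,0.04632,0.40876,-0.50404,0.30659,0.20903,0.05250,0.18936,0.08738,0.85467,0.23672,-1.14411,0.73777
22,0.04772,0.41211,-0.50065,0.04190,0.22269,0.27238,0.18962,0.08977,0.85432,0.38234,-1.16279,0.59813
23,0.05103,0.41517,-0.49892,0.31646,0.19237,0.02707,0.18983,0.09208,0.85391,0.23256,-1.15974,0.74063
24,0.05245,0.41827,-0.49574,0.05785,0.20445,0.25106,0.19002,0.09433,0.85358,0.37270,-1.17595,0.59701
25,0.05554,0.42111,-0.49398,0.28563,0.17927,0.04054,0.19016,0.09651,0.85320,0.24947,-1.17395,0.71978
26,0.05684,0.42399,-0.49087,0.02987,0.19201,0.25887,0.19030,0.09862,0.85289,0.39027,-1.18976,0.58272
27,0.06001,0.42660,-0.48946,0.30939,0.16327,0.00217,0.19040,0.10065,0.85252,0.23792,-1.18461,0.73282
28,0.06110,0.42927,-0.48629,0.03914,0.17508,0.24981,0.19049,0.10264,0.85224,0.38170,-1.19863,0.57342
29,0.06415,0.43166,-0.48485,0.29288,0.14999,0.00884,0.19052,0.10455,0.85190,0.24491,-1.19439,0.71578
30,0.06536,0.43410,-0.48191,0.05190,0.16023,0.22920,0.19056,0.10642,0.85164,0.37370,-1.20701,0.57470
31,0.06821,0.43631,-0.48045,0.26353,0.13933,0.02265,0.19055,0.10822,0.85133,0.26051,-1.20392,0.69713
32,0.06943,0.43857,-0.47774,0.03249,0.15028,0.22716,0.19055,0.10996,0.85108,0.38725,-1.21646,0.56976
33,0.07225,0.44061,-0.47654,0.27146,0.12759,-0.00308,0.19052,0.11163,0.85078,0.25805,-1.21143,0.70560
34,0.07330,0.44269,-0.47382,0.05447,0.13551,0.20476,0.19049,0.11327,0.85056,0.37170,-1.22156,0.57108
35,0.07591,0.44457,-0.47251,0.23596,0.11827,0.02218,0.19042,0.11484,0.85029,0.27524,-1.21872,0.67978
36,0.07707,0.44648,-0.47007,0.03625,0.12725,0.20145,0.19037,0.11637,0.85007,0.38483,-1.22917,0.56854
37,0.07962,0.44821,-0.46900,0.24069,0.10840,-0.00025,0.19029,0.11782,0.84981,0.27463,-1.22468,0.68772
38,0.08066,0.44997,-0.46660,0.06329,0.11393,0.17372,0.19021,0.11925,0.84962,0.36652,-1.23265,0.57446
39,0.08296,0.45156,-0.46538,0.20191,0.10080,0.02921,0.19010,0.12062,0.84939,0.29359,-1.23068,0.66076
40,0.08414,0.45317,-0.46329,0.05498,0.10641,0.16208,0.19000,0.12195,0.84920,0.37410,-1.23845,0.57794
41,0.08633,0.45465,-0.46222,0.19123,0.09336,0.02261,0.18989,0.12322,0.84898,0.30127,-1.23584,0.66023
42,0.08744,0.45614,-0.46028,0.05518,0.09803,0.14877,0.18979,0.12445,0.84881,0.37489,-1.24266,0.58083
43,0.08949,0.45750,-0.45929,0.17759,0.08618,0.02310,0.18967,0.12563,0.84860,0.30922,-1.24018,0.65463
44,0.09059,0.45887,-0.45751,0.06058,0.08966,0.13280,0.18956,0.12678,0.84844,0.37209,-1.24599,0.58506
45,0.09250,0.46012,-0.45654,0.16227,0.07957,0.02680,0.18943,0.12788,0.84825,0.31767,-1.24405,0.64716
46,0.09361,0.46138,-0.45492,0.06182,0.08220,0.12105,0.18931,0.12895,0.84809,0.37160,-1.24902,0.58724
47,0.09540,0.46253,-0.45400,0.15112,0.07321,0.02721,0.18918,0.12997,0.84792,0.32376,-1.24731,0.64205
48,0.09650,0.46368,-0.45251,0.05610,0.07575,0.11648,0.18905,0.13096,0.84778,0.37486,-1.25185,0.58550
49,0.09824,0.46474,-0.45168,0.14483,0.06699,0.02394,0.18892,0.13191,0.84762,0.32695,-1.24992,0.63932
50,0.09929,0.46579,-0.45027,0.05588,0.06928,0.10840,0.18878,0.13284,0.84749,0.37450,-1.25407,0.58566
51,0.10094,0.46676,-0.44949,0.13647,0.06135,0.02376,0.18864,0.13373,0.84734,0.33096,-1.25230,0.63483
52,0.10197,0.46772,-0.44818,0.05069,0.06370,0.10509,0.18850,0.13459,0.84722,,,
# final ee position (m): 0.18850 0.13459 0.84722


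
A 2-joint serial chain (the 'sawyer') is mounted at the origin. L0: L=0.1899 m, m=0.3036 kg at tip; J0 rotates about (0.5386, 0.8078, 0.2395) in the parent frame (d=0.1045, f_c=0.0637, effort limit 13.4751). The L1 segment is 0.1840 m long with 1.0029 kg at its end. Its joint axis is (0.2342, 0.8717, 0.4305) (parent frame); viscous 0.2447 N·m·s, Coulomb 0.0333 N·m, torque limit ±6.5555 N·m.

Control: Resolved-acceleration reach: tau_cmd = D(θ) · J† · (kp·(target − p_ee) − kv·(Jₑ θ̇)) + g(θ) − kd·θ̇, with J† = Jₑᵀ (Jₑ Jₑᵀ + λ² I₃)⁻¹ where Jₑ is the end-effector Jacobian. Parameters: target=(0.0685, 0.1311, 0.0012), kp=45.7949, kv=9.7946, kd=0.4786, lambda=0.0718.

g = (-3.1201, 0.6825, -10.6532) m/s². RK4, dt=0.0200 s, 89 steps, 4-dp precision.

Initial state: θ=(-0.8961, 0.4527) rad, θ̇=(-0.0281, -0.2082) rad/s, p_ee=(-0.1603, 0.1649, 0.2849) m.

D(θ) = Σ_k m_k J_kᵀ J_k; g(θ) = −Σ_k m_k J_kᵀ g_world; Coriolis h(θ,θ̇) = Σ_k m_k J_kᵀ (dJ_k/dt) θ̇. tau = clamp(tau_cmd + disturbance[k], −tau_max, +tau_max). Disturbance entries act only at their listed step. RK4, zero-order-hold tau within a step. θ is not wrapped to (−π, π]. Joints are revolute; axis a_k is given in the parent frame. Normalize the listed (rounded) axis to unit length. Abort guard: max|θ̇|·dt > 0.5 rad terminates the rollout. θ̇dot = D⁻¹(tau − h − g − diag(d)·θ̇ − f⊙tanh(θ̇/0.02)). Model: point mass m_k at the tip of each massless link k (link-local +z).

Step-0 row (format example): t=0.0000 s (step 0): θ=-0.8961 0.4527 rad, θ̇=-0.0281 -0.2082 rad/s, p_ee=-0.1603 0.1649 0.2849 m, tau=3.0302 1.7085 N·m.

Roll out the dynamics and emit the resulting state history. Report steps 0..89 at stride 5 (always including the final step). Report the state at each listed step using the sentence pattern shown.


t=0.1000 s (step 5): θ=-0.9425 0.5190 rad, θ̇=-0.5416 0.7259 rad/s, p_ee=-0.1592 0.1709 0.2789 m, tau=3.4468 1.3206 N·m.
t=0.2000 s (step 10): θ=-0.9987 0.5927 rad, θ̇=-0.5857 0.7755 rad/s, p_ee=-0.1583 0.1781 0.2707 m, tau=3.5080 1.3465 N·m.
t=0.3000 s (step 15): θ=-1.0589 0.6744 rad, θ̇=-0.6175 0.8620 rad/s, p_ee=-0.1564 0.1855 0.2617 m, tau=3.5207 1.3366 N·m.
t=0.4000 s (step 20): θ=-1.1219 0.7651 rad, θ̇=-0.6417 0.9512 rad/s, p_ee=-0.1528 0.1926 0.2520 m, tau=3.5056 1.3128 N·m.
t=0.5000 s (step 25): θ=-1.1871 0.8645 rad, θ̇=-0.6602 1.0383 rad/s, p_ee=-0.1475 0.1991 0.2417 m, tau=3.4664 1.2749 N·m.
t=0.6000 s (step 30): θ=-1.2537 0.9723 rad, θ̇=-0.6717 1.1180 rad/s, p_ee=-0.1403 0.2049 0.2308 m, tau=3.4020 1.2207 N·m.
t=0.7000 s (step 35): θ=-1.3211 1.0875 rad, θ̇=-0.6745 1.1853 rad/s, p_ee=-0.1313 0.2097 0.2194 m, tau=3.3118 1.1485 N·m.
t=0.8000 s (step 40): θ=-1.3883 1.2086 rad, θ̇=-0.6668 1.2354 rad/s, p_ee=-0.1205 0.2133 0.2075 m, tau=3.1961 1.0573 N·m.
t=0.9000 s (step 45): θ=-1.4541 1.3337 rad, θ̇=-0.6478 1.2650 rad/s, p_ee=-0.1082 0.2155 0.1952 m, tau=3.0570 0.9476 N·m.
t=1.0000 s (step 50): θ=-1.5175 1.4606 rad, θ̇=-0.6175 1.2723 rad/s, p_ee=-0.0948 0.2163 0.1827 m, tau=2.8983 0.8213 N·m.
t=1.1000 s (step 55): θ=-1.5774 1.5872 rad, θ̇=-0.5770 1.2577 rad/s, p_ee=-0.0807 0.2156 0.1701 m, tau=2.7252 0.6815 N·m.
t=1.2000 s (step 60): θ=-1.6327 1.7112 rad, θ̇=-0.5281 1.2232 rad/s, p_ee=-0.0663 0.2137 0.1576 m, tau=2.5435 0.5322 N·m.
t=1.3000 s (step 65): θ=-1.6829 1.8310 rad, θ̇=-0.4734 1.1720 rad/s, p_ee=-0.0521 0.2107 0.1453 m, tau=2.3592 0.3777 N·m.
t=1.4000 s (step 70): θ=-1.7275 1.9449 rad, θ̇=-0.4156 1.1080 rad/s, p_ee=-0.0384 0.2068 0.1335 m, tau=2.1779 0.2222 N·m.
t=1.5000 s (step 75): θ=-1.7663 2.0520 rad, θ̇=-0.3574 1.0353 rad/s, p_ee=-0.0255 0.2024 0.1221 m, tau=2.0039 0.0694 N·m.
t=1.6000 s (step 80): θ=-1.7993 2.1515 rad, θ̇=-0.3011 0.9574 rad/s, p_ee=-0.0137 0.1976 0.1114 m, tau=1.8406 -0.0778 N·m.
t=1.7000 s (step 85): θ=-1.8270 2.2430 rad, θ̇=-0.2483 0.8776 rad/s, p_ee=-0.0030 0.1928 0.1012 m, tau=1.6901 -0.2173 N·m.
t=1.7800 s (step 89): θ=-1.8454 2.3106 rad, θ̇=-0.2091 0.8143 rad/s, p_ee=0.0048 0.1890 0.0936 m.


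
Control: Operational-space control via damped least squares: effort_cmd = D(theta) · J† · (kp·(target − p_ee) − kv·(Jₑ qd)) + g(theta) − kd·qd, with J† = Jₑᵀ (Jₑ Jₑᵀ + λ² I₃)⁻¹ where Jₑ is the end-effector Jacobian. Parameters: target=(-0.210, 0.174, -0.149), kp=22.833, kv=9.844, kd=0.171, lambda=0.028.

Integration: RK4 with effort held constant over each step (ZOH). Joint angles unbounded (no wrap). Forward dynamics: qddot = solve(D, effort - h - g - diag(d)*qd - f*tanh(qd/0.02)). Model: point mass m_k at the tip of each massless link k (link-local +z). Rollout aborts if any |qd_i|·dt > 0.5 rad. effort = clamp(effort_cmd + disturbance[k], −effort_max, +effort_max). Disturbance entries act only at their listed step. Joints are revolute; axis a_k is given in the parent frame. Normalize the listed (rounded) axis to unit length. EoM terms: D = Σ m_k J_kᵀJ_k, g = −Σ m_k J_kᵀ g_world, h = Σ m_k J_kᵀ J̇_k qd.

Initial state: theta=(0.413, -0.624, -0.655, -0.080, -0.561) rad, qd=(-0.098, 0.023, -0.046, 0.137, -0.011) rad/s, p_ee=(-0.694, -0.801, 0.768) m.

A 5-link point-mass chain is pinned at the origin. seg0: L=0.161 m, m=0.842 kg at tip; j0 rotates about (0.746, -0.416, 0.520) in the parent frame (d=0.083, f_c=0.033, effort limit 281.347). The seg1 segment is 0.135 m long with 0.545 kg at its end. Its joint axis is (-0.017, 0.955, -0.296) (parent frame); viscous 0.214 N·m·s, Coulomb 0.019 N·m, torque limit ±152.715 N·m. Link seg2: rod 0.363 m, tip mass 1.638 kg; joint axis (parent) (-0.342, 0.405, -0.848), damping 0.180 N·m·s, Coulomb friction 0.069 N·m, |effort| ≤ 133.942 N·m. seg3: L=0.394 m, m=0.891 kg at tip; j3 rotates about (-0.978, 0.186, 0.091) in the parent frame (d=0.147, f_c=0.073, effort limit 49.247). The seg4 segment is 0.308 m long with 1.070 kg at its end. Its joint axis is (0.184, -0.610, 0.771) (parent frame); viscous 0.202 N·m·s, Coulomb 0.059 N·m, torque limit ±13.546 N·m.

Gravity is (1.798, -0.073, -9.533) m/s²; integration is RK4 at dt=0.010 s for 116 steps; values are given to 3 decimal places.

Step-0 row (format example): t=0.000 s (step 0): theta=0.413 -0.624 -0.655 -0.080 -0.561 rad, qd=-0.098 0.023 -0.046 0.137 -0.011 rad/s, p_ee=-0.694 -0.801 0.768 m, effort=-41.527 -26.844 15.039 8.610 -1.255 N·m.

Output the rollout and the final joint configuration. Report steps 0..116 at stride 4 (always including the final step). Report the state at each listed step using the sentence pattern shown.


t=0.040 s (step 4): theta=0.308 -0.747 -0.723 -0.199 -0.640 rad, qd=-4.367 -5.832 -1.649 -5.700 -1.947 rad/s, p_ee=-0.691 -0.784 0.757 m, effort=-28.501 -11.227 12.235 5.798 -1.393 N·m.
t=0.080 s (step 8): theta=0.121 -1.040 -0.681 -0.490 -0.666 rad, qd=-4.649 -8.061 3.912 -8.109 -0.115 rad/s, p_ee=-0.679 -0.748 0.721 m, effort=-19.957 3.423 5.522 2.349 -1.751 N·m.
t=0.120 s (step 12): theta=-0.068 -1.360 -0.459 -0.797 -0.691 rad, qd=-4.973 -7.923 6.669 -6.980 -1.087 rad/s, p_ee=-0.658 -0.691 0.666 m, effort=-18.787 14.834 -0.731 -0.123 -1.496 N·m.
t=0.160 s (step 16): theta=-0.283 -1.673 -0.166 -1.040 -0.743 rad, qd=-5.820 -7.705 7.983 -5.203 -1.496 rad/s, p_ee=-0.636 -0.626 0.600 m, effort=-17.626 18.160 -4.171 -0.808 -1.451 N·m.
t=0.200 s (step 20): theta=-0.535 -1.977 0.183 -1.217 -0.810 rad, qd=-6.771 -7.474 9.482 -3.690 -1.895 rad/s, p_ee=-0.615 -0.562 0.534 m, effort=-17.063 18.596 -5.105 -0.142 -1.454 N·m.
t=0.240 s (step 24): theta=-0.813 -2.258 0.587 -1.344 -0.893 rad, qd=-6.775 -6.202 10.357 -2.849 -2.083 rad/s, p_ee=-0.594 -0.506 0.475 m, effort=-17.772 19.628 -3.878 1.718 -1.479 N·m.
t=0.280 s (step 28): theta=-1.036 -2.427 0.954 -1.467 -0.953 rad, qd=-3.930 -1.755 7.249 -3.552 -0.573 rad/s, p_ee=-0.573 -0.460 0.422 m, effort=-15.535 16.374 -2.819 3.554 -1.629 N·m.
t=0.320 s (step 32): theta=-1.133 -2.411 1.159 -1.627 -0.951 rad, qd=-1.269 1.999 3.437 -4.267 0.297 rad/s, p_ee=-0.551 -0.414 0.372 m, effort=-8.552 8.138 -4.099 4.239 -1.530 N·m.
t=0.360 s (step 36): theta=-1.161 -2.304 1.264 -1.795 -0.944 rad, qd=-0.362 3.051 2.061 -4.065 0.047 rad/s, p_ee=-0.528 -0.361 0.325 m, effort=-2.690 2.842 -5.377 4.715 -1.363 N·m.
t=0.400 s (step 40): theta=-1.171 -2.180 1.337 -1.949 -0.943 rad, qd=-0.175 3.044 1.656 -3.612 0.015 rad/s, p_ee=-0.506 -0.306 0.280 m, effort=1.226 0.294 -6.009 5.078 -1.365 N·m.
t=0.440 s (step 44): theta=-1.177 -2.064 1.400 -2.084 -0.943 rad, qd=-0.172 2.744 1.556 -3.137 0.032 rad/s, p_ee=-0.484 -0.252 0.240 m, effort=4.006 -0.957 -6.146 5.315 -1.417 N·m.
t=0.480 s (step 48): theta=-1.185 -1.962 1.463 -2.200 -0.942 rad, qd=-0.202 2.383 1.561 -2.699 0.035 rad/s, p_ee=-0.463 -0.202 0.203 m, effort=6.047 -1.559 -5.960 5.415 -1.475 N·m.
t=0.520 s (step 52): theta=-1.193 -1.873 1.525 -2.301 -0.940 rad, qd=-0.231 2.041 1.577 -2.316 0.084 rad/s, p_ee=-0.443 -0.156 0.170 m, effort=7.539 -1.803 -5.586 5.383 -1.541 N·m.
t=0.560 s (step 56): theta=-1.203 -1.798 1.589 -2.386 -0.935 rad, qd=-0.250 1.742 1.575 -1.987 0.170 rad/s, p_ee=-0.424 -0.115 0.140 m, effort=8.647 -1.864 -5.125 5.250 -1.611 N·m.
t=0.600 s (step 60): theta=-1.213 -1.733 1.651 -2.460 -0.927 rad, qd=-0.260 1.486 1.552 -1.704 0.251 rad/s, p_ee=-0.406 -0.078 0.112 m, effort=9.498 -1.847 -4.635 5.051 -1.674 N·m.
t=0.640 s (step 64): theta=-1.224 -1.678 1.713 -2.523 -0.916 rad, qd=-0.260 1.270 1.509 -1.459 0.317 rad/s, p_ee=-0.389 -0.045 0.088 m, effort=10.165 -1.798 -4.152 4.810 -1.727 N·m.
t=0.680 s (step 68): theta=-1.234 -1.631 1.772 -2.577 -0.902 rad, qd=-0.251 1.090 1.448 -1.248 0.364 rad/s, p_ee=-0.373 -0.017 0.066 m, effort=10.693 -1.738 -3.696 4.546 -1.770 N·m.
t=0.720 s (step 72): theta=-1.244 -1.591 1.829 -2.623 -0.887 rad, qd=-0.232 0.939 1.374 -1.066 0.393 rad/s, p_ee=-0.358 0.008 0.047 m, effort=11.108 -1.676 -3.276 4.272 -1.804 N·m.
t=0.760 s (step 76): theta=-1.252 -1.556 1.882 -2.663 -0.871 rad, qd=-0.205 0.811 1.291 -0.909 0.407 rad/s, p_ee=-0.344 0.029 0.029 m, effort=11.429 -1.613 -2.897 3.997 -1.830 N·m.
t=0.800 s (step 80): theta=-1.260 -1.526 1.932 -2.697 -0.855 rad, qd=-0.173 0.702 1.206 -0.774 0.409 rad/s, p_ee=-0.331 0.048 0.014 m, effort=11.669 -1.547 -2.559 3.728 -1.850 N·m.
t=0.840 s (step 84): theta=-1.266 -1.500 1.979 -2.725 -0.839 rad, qd=-0.137 0.605 1.120 -0.658 0.402 rad/s, p_ee=-0.319 0.064 -0.000 m, effort=11.838 -1.479 -2.260 3.469 -1.864 N·m.
t=0.880 s (step 88): theta=-1.271 -1.477 2.022 -2.749 -0.823 rad, qd=-0.099 0.520 1.036 -0.558 0.389 rad/s, p_ee=-0.308 0.078 -0.013 m, effort=11.947 -1.405 -1.995 3.224 -1.873 N·m.
t=0.920 s (step 92): theta=-1.274 -1.458 2.062 -2.770 -0.808 rad, qd=-0.060 0.442 0.956 -0.471 0.373 rad/s, p_ee=-0.298 0.090 -0.024 m, effort=12.004 -1.325 -1.763 2.997 -1.878 N·m.
t=0.960 s (step 96): theta=-1.276 -1.442 2.098 -2.787 -0.794 rad, qd=-0.022 0.371 0.880 -0.397 0.353 rad/s, p_ee=-0.289 0.100 -0.034 m, effort=12.020 -1.239 -1.558 2.789 -1.879 N·m.
t=1.000 s (step 100): theta=-1.276 -1.429 2.132 -2.802 -0.780 rad, qd=0.011 0.302 0.816 -0.332 0.325 rad/s, p_ee=-0.281 0.109 -0.043 m, effort=12.002 -1.147 -1.379 2.599 -1.875 N·m.
t=1.040 s (step 104): theta=-1.275 -1.418 2.164 -2.814 -0.768 rad, qd=0.039 0.236 0.757 -0.276 0.300 rad/s, p_ee=-0.274 0.117 -0.051 m, effort=11.952 -1.047 -1.223 2.428 -1.870 N·m.
t=1.080 s (step 108): theta=-1.273 -1.410 2.193 -2.824 -0.756 rad, qd=0.065 0.178 0.698 -0.227 0.280 rad/s, p_ee=-0.268 0.123 -0.059 m, effort=11.883 -0.944 -1.083 2.277 -1.864 N·m.
t=1.120 s (step 112): theta=-1.270 -1.403 2.220 -2.832 -0.745 rad, qd=0.088 0.127 0.642 -0.186 0.262 rad/s, p_ee=-0.262 0.129 -0.066 m, effort=11.802 -0.841 -0.959 2.146 -1.855 N·m.
t=1.160 s (step 116): theta=-1.266 -1.399 2.244 -2.839 -0.735 rad, qd=0.109 0.082 0.590 -0.151 0.244 rad/s, p_ee=-0.257 0.134 -0.072 m.
final theta (rad): -1.266 -1.399 2.244 -2.839 -0.735


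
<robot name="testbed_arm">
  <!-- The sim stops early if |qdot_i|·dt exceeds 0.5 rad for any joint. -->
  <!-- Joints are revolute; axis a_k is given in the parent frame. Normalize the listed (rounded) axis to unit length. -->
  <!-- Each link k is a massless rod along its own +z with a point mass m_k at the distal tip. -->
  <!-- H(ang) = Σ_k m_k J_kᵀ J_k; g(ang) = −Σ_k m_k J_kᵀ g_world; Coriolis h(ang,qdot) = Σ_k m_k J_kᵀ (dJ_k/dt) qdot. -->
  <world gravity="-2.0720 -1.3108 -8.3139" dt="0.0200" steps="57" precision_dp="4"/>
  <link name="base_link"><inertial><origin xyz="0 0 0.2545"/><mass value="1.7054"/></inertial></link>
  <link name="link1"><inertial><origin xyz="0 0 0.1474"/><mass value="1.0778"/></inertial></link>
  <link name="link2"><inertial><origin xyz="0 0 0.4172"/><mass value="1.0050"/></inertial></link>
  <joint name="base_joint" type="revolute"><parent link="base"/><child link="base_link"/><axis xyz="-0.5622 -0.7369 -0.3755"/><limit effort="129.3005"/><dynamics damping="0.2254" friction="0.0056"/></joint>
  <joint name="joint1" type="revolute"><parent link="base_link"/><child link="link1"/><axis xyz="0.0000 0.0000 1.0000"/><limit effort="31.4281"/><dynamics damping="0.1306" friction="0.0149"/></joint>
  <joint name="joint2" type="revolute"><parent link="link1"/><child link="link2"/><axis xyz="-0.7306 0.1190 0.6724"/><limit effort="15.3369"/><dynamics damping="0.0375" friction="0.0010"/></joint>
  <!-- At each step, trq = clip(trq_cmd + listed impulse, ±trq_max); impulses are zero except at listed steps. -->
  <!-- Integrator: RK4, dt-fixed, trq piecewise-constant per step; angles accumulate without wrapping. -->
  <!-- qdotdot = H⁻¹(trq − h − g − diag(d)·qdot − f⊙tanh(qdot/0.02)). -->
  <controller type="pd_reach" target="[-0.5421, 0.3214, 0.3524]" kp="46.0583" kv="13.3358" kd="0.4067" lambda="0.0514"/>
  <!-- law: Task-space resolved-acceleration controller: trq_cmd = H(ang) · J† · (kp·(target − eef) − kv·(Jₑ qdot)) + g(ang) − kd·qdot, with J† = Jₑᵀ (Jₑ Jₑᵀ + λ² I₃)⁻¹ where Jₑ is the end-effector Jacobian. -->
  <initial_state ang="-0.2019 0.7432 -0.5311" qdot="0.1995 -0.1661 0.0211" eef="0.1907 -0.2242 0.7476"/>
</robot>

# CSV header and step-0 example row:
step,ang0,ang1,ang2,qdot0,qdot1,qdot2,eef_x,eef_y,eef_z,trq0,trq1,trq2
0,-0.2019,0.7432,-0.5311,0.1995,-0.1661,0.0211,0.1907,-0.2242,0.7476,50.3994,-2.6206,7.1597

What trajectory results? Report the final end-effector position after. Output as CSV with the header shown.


step,ang0,ang1,ang2,qdot0,qdot1,qdot2,eef_x,eef_y,eef_z,trq0,trq1,trq2
1,-0.1777,0.7779,-0.5585,2.1935,3.3697,-2.7100,0.1820,-0.2202,0.7493,40.1479,-3.1791,6.6940
2,-0.1229,0.8426,-0.6218,3.2962,3.1323,-3.6237,0.1610,-0.2114,0.7523,30.4510,-1.9435,5.4811
3,-0.0484,0.9048,-0.7013,4.1548,3.0909,-4.3198,0.1293,-0.1985,0.7559,21.8253,-0.9725,4.3905
4,0.0406,0.9650,-0.7913,4.7422,2.9333,-4.6631,0.0898,-0.1812,0.7586,13.7774,-0.0556,3.4047
5,0.1387,1.0206,-0.8844,5.0684,2.6363,-4.6403,0.0450,-0.1599,0.7590,6.5276,0.8048,2.5319
6,0.2410,1.0693,-0.9741,5.1705,2.2392,-4.3197,-0.0028,-0.1349,0.7565,0.3823,1.5745,1.7883
7,0.3437,1.1096,-1.0554,5.1033,1.8009,-3.8157,-0.0519,-0.1072,0.7507,-4.5562,2.2268,1.1858
8,0.4439,1.1411,-1.1258,4.9205,1.3704,-3.2370,-0.1004,-0.0776,0.7417,-8.3757,2.7534,0.7226
9,0.5396,1.1645,-1.1846,4.6650,0.9793,-2.6618,-0.1472,-0.0468,0.7298,-11.2479,3.1604,0.3855
10,0.6299,1.1806,-1.2324,4.3681,0.6432,-2.1362,-0.1913,-0.0158,0.7151,-13.3520,3.4617,0.1553
11,0.7140,1.1905,-1.2704,4.0512,0.3668,-1.6816,-0.2322,0.0147,0.6982,-14.8440,3.6738,0.0120
12,0.7917,1.1955,-1.3000,3.7289,0.1477,-1.3035,-0.2695,0.0443,0.6795,-15.8510,3.8130,-0.0628
13,0.8631,1.1967,-1.3228,3.4113,-0.0182,-0.9994,-0.3030,0.0724,0.6597,-16.4742,3.8921,-0.0848
14,0.9282,1.1951,-1.3403,3.1071,-0.1315,-0.7666,-0.3328,0.0987,0.6393,-16.7949,3.9163,-0.0657
15,0.9874,1.1915,-1.3537,2.8161,-0.2156,-0.5821,-0.3591,0.1230,0.6186,-16.8840,3.9110,-0.0222
16,1.0409,1.1865,-1.3638,2.5421,-0.2743,-0.4393,-0.3820,0.1454,0.5982,-16.7965,3.8827,0.0389
17,1.0892,1.1806,-1.3714,2.2867,-0.3125,-0.3309,-0.4020,0.1656,0.5784,-16.5785,3.8374,0.1116
18,1.1325,1.1741,-1.3771,2.0510,-0.3347,-0.2497,-0.4194,0.1839,0.5593,-16.2685,3.7802,0.1906
19,1.1714,1.1672,-1.3814,1.8349,-0.3448,-0.1895,-0.4344,0.2002,0.5413,-15.8981,3.7155,0.2720
20,1.2061,1.1603,-1.3847,1.6380,-0.3460,-0.1453,-0.4473,0.2147,0.5244,-15.4925,3.6468,0.3525
21,1.2370,1.1534,-1.3873,1.4596,-0.3408,-0.1131,-0.4585,0.2276,0.5086,-15.0714,3.5767,0.4301
22,1.2646,1.1466,-1.3893,1.2987,-0.3311,-0.0897,-0.4681,0.2390,0.4940,-14.6498,3.5072,0.5034
23,1.2891,1.1401,-1.3909,1.1541,-0.3186,-0.0728,-0.4765,0.2491,0.4806,-14.2387,3.4399,0.5714
24,1.3109,1.1339,-1.3922,1.0246,-0.3041,-0.0606,-0.4837,0.2579,0.4684,-13.8457,3.3756,0.6336
25,1.3302,1.1280,-1.3933,0.9090,-0.2886,-0.0516,-0.4899,0.2656,0.4572,-13.4759,3.3151,0.6900
26,1.3474,1.1223,-1.3942,0.8059,-0.2727,-0.0450,-0.4954,0.2724,0.4471,-13.1322,3.2587,0.7407
27,1.3625,1.1170,-1.3951,0.7143,-0.2567,-0.0400,-0.5001,0.2783,0.4379,-12.8159,3.2067,0.7860
28,1.3760,1.1121,-1.3958,0.6330,-0.2409,-0.0362,-0.5043,0.2835,0.4295,-12.5273,3.1590,0.8261
29,1.3880,1.1074,-1.3965,0.5609,-0.2257,-0.0331,-0.5079,0.2880,0.4220,-12.2655,3.1155,0.8616
30,1.3985,1.1030,-1.3972,0.4970,-0.2111,-0.0305,-0.5111,0.2920,0.4152,-12.0295,3.0761,0.8928
31,1.4079,1.0990,-1.3977,0.4405,-0.1972,-0.0282,-0.5139,0.2955,0.4091,-11.8176,3.0405,0.9201
32,1.4162,1.0951,-1.3983,0.3905,-0.1840,-0.0262,-0.5164,0.2985,0.4036,-11.6281,3.0085,0.9441
33,1.4236,1.0916,-1.3988,0.3462,-0.1717,-0.0243,-0.5186,0.3012,0.3987,-11.4591,2.9798,0.9651
34,1.4301,1.0883,-1.3993,0.3070,-0.1601,-0.0225,-0.5206,0.3035,0.3942,-11.3087,2.9541,0.9835
35,1.4359,1.0852,-1.3997,0.2724,-0.1492,-0.0208,-0.5224,0.3055,0.3902,-11.1751,2.9312,0.9995
36,1.4410,1.0823,-1.4001,0.2417,-0.1391,-0.0192,-0.5239,0.3073,0.3866,-11.0566,2.9107,1.0136
37,1.4456,1.0796,-1.4005,0.2146,-0.1297,-0.0176,-0.5253,0.3089,0.3833,-10.9516,2.8925,1.0258
38,1.4497,1.0771,-1.4008,0.1906,-0.1210,-0.0160,-0.5266,0.3102,0.3804,-10.8586,2.8763,1.0366
39,1.4533,1.0748,-1.4011,0.1693,-0.1129,-0.0145,-0.5277,0.3115,0.3778,-10.7763,2.8619,1.0460
40,1.4565,1.0726,-1.4014,0.1504,-0.1053,-0.0130,-0.5288,0.3125,0.3754,-10.7035,2.8490,1.0543
41,1.4593,1.0706,-1.4016,0.1337,-0.0984,-0.0116,-0.5297,0.3134,0.3732,-10.6391,2.8377,1.0616
42,1.4618,1.0687,-1.4018,0.1188,-0.0919,-0.0102,-0.5305,0.3143,0.3713,-10.5821,2.8276,1.0680
43,1.4641,1.0669,-1.4020,0.1056,-0.0860,-0.0089,-0.5313,0.3150,0.3696,-10.5316,2.8186,1.0736
44,1.4661,1.0652,-1.4022,0.0939,-0.0805,-0.0077,-0.5320,0.3156,0.3680,-10.4869,2.8106,1.0786
45,1.4678,1.0637,-1.4023,0.0834,-0.0754,-0.0065,-0.5326,0.3162,0.3666,-10.4473,2.8035,1.0831
46,1.4694,1.0622,-1.4025,0.0741,-0.0706,-0.0054,-0.5332,0.3167,0.3653,-10.4121,2.7972,1.0870
47,1.4708,1.0608,-1.4025,0.0659,-0.0663,-0.0044,-0.5337,0.3171,0.3641,-10.3810,2.7916,1.0905
48,1.4720,1.0595,-1.4026,0.0585,-0.0622,-0.0034,-0.5342,0.3175,0.3631,-10.3533,2.7866,1.0936
49,1.4732,1.0583,-1.4027,0.0519,-0.0585,-0.0024,-0.5346,0.3178,0.3621,-10.3288,2.7822,1.0964
50,1.4741,1.0572,-1.4027,0.0461,-0.0551,-0.0015,-0.5350,0.3181,0.3613,-10.3069,2.7782,1.0989
51,1.4750,1.0561,-1.4027,0.0408,-0.0519,-0.0007,-0.5354,0.3184,0.3605,-10.2875,2.7747,1.1011
52,1.4758,1.0551,-1.4028,0.0362,-0.0489,0.0001,-0.5357,0.3186,0.3598,-10.2703,2.7716,1.1031
53,1.4765,1.0542,-1.4027,0.0320,-0.0462,0.0008,-0.5360,0.3188,0.3591,-10.2550,2.7688,1.1049
54,1.4771,1.0533,-1.4027,0.0283,-0.0436,0.0015,-0.5363,0.3190,0.3586,-10.2414,2.7663,1.1065
55,1.4776,1.0524,-1.4027,0.0249,-0.0413,0.0021,-0.5365,0.3192,0.3580,-10.2293,2.7641,1.1080
56,1.4781,1.0516,-1.4026,0.0220,-0.0391,0.0027,-0.5368,0.3193,0.3576,-10.2185,2.7622,1.1093
57,1.4785,1.0509,-1.4026,0.0193,-0.0371,0.0032,-0.5370,0.3194,0.3571,,,
# final eef position (m): -0.5370 0.3194 0.3571


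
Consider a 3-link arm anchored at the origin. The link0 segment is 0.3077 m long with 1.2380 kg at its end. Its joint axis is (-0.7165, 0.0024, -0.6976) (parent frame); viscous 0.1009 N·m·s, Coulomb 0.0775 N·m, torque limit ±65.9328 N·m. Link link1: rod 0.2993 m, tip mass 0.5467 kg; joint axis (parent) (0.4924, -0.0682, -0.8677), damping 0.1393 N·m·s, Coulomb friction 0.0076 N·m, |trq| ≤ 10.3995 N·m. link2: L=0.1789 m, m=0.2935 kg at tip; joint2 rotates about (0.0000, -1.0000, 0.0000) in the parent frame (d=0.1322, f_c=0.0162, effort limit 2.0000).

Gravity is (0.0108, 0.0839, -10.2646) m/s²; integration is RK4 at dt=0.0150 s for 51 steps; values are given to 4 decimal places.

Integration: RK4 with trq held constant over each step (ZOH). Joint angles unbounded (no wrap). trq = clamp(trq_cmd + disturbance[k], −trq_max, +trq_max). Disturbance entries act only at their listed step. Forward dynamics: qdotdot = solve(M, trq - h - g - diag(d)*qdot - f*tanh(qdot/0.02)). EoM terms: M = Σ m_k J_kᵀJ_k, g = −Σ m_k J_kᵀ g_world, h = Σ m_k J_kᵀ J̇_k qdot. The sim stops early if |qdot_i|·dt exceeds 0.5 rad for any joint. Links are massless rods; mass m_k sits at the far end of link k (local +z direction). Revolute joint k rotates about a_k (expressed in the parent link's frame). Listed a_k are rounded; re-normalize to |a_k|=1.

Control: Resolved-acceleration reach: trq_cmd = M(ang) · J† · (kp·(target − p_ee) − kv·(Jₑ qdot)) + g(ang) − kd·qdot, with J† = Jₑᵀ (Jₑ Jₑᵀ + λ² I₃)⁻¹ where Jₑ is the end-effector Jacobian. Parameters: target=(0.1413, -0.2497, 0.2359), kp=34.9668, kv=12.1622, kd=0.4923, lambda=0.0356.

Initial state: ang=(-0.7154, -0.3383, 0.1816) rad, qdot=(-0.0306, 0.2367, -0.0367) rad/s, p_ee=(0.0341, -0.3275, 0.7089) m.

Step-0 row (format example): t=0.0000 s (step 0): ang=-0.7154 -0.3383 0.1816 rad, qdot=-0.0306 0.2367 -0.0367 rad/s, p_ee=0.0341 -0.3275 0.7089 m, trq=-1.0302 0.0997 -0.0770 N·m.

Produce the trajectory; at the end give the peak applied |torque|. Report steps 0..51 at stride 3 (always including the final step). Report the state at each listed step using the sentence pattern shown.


t=0.0450 s (step 3): ang=-0.7386 -0.3582 0.1765 rad, qdot=-0.7857 -0.5089 -0.1131 rad/s, p_ee=0.0376 -0.3350 0.7050 m, trq=0.8056 0.0686 -0.1286 N·m.
t=0.0900 s (step 6): ang=-0.7805 -0.3789 0.1725 rad, qdot=-1.0585 -0.4526 -0.0821 rad/s, p_ee=0.0453 -0.3513 0.6963 m, trq=1.9724 -0.2366 -0.2041 N·m.
t=0.1350 s (step 9): ang=-0.8317 -0.3995 0.1688 rad, qdot=-1.2069 -0.4672 -0.0830 rad/s, p_ee=0.0556 -0.3715 0.6847 m, trq=2.6745 -0.3940 -0.2468 N·m.
t=0.1800 s (step 12): ang=-0.8879 -0.4211 0.1649 rad, qdot=-1.2854 -0.4977 -0.0909 rad/s, p_ee=0.0677 -0.3931 0.6711 m, trq=3.1214 -0.4833 -0.2790 N·m.
t=0.2250 s (step 15): ang=-0.9468 -0.4444 0.1604 rad, qdot=-1.3317 -0.5416 -0.1075 rad/s, p_ee=0.0810 -0.4147 0.6562 m, trq=3.4161 -0.5310 -0.3048 N·m.
t=0.2700 s (step 18): ang=-1.0076 -0.4699 0.1550 rad, qdot=-1.3676 -0.5976 -0.1336 rad/s, p_ee=0.0951 -0.4357 0.6400 m, trq=3.6112 -0.5513 -0.3271 N·m.
t=0.3150 s (step 21): ang=-1.0699 -0.4983 0.1482 rad, qdot=-1.4073 -0.6667 -0.1716 rad/s, p_ee=0.1100 -0.4558 0.6229 m, trq=3.7308 -0.5505 -0.3473 N·m.
t=0.3600 s (step 24): ang=-1.1344 -0.5300 0.1393 rad, qdot=-1.4617 -0.7510 -0.2249 rad/s, p_ee=0.1256 -0.4751 0.6046 m, trq=3.7834 -0.5306 -0.3662 N·m.
t=0.4050 s (step 27): ang=-1.2018 -0.5660 0.1276 rad, qdot=-1.5407 -0.8528 -0.2990 rad/s, p_ee=0.1420 -0.4935 0.5851 m, trq=3.7685 -0.4910 -0.3841 N·m.
t=0.4500 s (step 30): ang=-1.2735 -0.6069 0.1120 rad, qdot=-1.6535 -0.9728 -0.4002 rad/s, p_ee=0.1596 -0.5112 0.5639 m, trq=3.6864 -0.4302 -0.4012 N·m.
t=0.4950 s (step 33): ang=-1.3512 -0.6536 0.0910 rad, qdot=-1.8070 -1.1063 -0.5343 rad/s, p_ee=0.1785 -0.5284 0.5404 m, trq=3.5551 -0.3478 -0.4187 N·m.
t=0.5400 s (step 36): ang=-1.4368 -0.7063 0.0633 rad, qdot=-1.9988 -1.2364 -0.6998 rad/s, p_ee=0.1993 -0.5450 0.5139 m, trq=3.4419 -0.2491 -0.4406 N·m.
t=0.5850 s (step 39): ang=-1.5314 -0.7642 0.0278 rad, qdot=-2.2065 -1.3304 -0.8787 rad/s, p_ee=0.2225 -0.5608 0.4836 m, trq=3.4782 -0.1483 -0.4744 N·m.
t=0.6300 s (step 42): ang=-1.6348 -0.8247 -0.0154 rad, qdot=-2.3845 -1.3522 -1.0357 rad/s, p_ee=0.2484 -0.5750 0.4491 m, trq=3.7831 -0.0604 -0.5271 N·m.
t=0.6750 s (step 45): ang=-1.7446 -0.8842 -0.0646 rad, qdot=-2.4821 -1.2890 -1.1411 rad/s, p_ee=0.2766 -0.5864 0.4108 m, trq=4.3142 0.0148 -0.5939 N·m.
t=0.7200 s (step 48): ang=-1.8565 -0.9394 -0.1173 rad, qdot=-2.4758 -1.1623 -1.1940 rad/s, p_ee=0.3062 -0.5938 0.3703 m, trq=4.8720 0.0925 -0.6567 N·m.
t=0.7650 s (step 51): ang=-1.9659 -0.9881 -0.1715 rad, qdot=-2.3780 -1.0064 -1.2129 rad/s, p_ee=0.3358 -0.5965 0.3297 m.
max |trq| (N·m): 5.1661


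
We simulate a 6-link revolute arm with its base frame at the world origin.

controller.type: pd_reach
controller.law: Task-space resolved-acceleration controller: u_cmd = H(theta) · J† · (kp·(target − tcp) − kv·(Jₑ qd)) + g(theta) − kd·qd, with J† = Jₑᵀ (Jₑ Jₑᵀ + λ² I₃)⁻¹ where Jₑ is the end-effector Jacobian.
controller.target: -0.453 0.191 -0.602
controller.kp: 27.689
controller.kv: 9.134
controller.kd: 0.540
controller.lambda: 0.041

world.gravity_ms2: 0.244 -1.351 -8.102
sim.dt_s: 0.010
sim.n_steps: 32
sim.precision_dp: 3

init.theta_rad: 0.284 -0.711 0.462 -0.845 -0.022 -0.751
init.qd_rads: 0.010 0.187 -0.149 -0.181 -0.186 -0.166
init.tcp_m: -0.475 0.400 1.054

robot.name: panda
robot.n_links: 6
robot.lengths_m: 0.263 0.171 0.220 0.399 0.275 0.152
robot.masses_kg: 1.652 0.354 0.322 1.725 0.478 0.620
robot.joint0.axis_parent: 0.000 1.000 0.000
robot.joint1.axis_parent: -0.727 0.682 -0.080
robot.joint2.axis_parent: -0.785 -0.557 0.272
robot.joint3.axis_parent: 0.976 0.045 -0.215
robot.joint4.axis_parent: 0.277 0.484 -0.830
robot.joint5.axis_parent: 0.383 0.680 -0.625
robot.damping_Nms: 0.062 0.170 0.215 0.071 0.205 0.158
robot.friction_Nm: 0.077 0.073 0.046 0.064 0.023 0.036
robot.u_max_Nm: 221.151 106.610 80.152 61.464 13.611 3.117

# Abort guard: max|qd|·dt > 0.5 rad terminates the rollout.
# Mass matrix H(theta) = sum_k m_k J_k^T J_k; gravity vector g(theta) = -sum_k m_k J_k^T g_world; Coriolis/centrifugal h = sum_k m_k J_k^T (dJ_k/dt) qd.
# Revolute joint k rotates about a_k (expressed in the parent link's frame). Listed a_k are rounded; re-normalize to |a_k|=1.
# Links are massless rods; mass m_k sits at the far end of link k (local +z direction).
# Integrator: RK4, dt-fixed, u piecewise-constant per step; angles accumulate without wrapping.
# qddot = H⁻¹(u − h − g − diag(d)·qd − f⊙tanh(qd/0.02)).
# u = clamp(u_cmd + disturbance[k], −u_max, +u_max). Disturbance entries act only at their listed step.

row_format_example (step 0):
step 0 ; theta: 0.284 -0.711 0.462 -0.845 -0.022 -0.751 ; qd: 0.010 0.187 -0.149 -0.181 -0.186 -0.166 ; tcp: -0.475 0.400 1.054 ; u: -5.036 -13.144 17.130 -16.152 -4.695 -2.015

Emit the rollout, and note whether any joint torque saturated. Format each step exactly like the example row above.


step 1 ; theta: 0.287 -0.715 0.462 -0.850 -0.026 -0.754 ; qd: 0.611 -0.928 0.132 -0.844 -0.643 -0.379 ; tcp: -0.474 0.400 1.052 ; u: -4.700 -11.179 14.790 -13.835 -3.939 -1.677
step 2 ; theta: 0.296 -0.729 0.465 -0.861 -0.034 -0.758 ; qd: 1.126 -1.907 0.385 -1.403 -0.995 -0.556 ; tcp: -0.473 0.401 1.046 ; u: -5.074 -9.725 12.854 -11.782 -3.318 -1.386
step 3 ; theta: 0.309 -0.752 0.469 -0.878 -0.046 -0.765 ; qd: 1.560 -2.769 0.611 -1.854 -1.306 -0.673 ; tcp: -0.472 0.400 1.036 ; u: -5.881 -8.632 11.199 -9.945 -2.781 -1.151
step 4 ; theta: 0.327 -0.784 0.476 -0.898 -0.060 -0.772 ; qd: 1.911 -3.530 0.795 -2.215 -1.576 -0.803 ; tcp: -0.470 0.400 1.023 ; u: -6.929 -7.773 9.746 -8.271 -2.314 -0.928
step 5 ; theta: 0.347 -0.822 0.485 -0.922 -0.077 -0.780 ; qd: 2.183 -4.205 0.927 -2.507 -1.849 -0.891 ; tcp: -0.469 0.399 1.008 ; u: -8.073 -7.090 8.414 -6.708 -1.884 -0.745
step 6 ; theta: 0.370 -0.867 0.495 -0.948 -0.097 -0.790 ; qd: 2.379 -4.806 1.001 -2.748 -2.099 -1.017 ; tcp: -0.467 0.399 0.991 ; u: -9.223 -6.504 7.172 -5.231 -1.500 -0.557
step 7 ; theta: 0.394 -0.918 0.505 -0.977 -0.119 -0.800 ; qd: 2.503 -5.341 1.010 -2.958 -2.364 -1.097 ; tcp: -0.465 0.398 0.971 ; u: -10.302 -6.000 5.975 -3.815 -1.137 -0.410
step 8 ; theta: 0.420 -0.974 0.515 -1.007 -0.144 -0.812 ; qd: 2.558 -5.815 0.954 -3.155 -2.597 -1.225 ; tcp: -0.464 0.397 0.951 ; u: -11.271 -5.519 4.832 -2.463 -0.817 -0.250
step 9 ; theta: 0.445 -1.034 0.524 -1.040 -0.171 -0.825 ; qd: 2.548 -6.230 0.828 -3.353 -2.842 -1.289 ; tcp: -0.461 0.396 0.928 ; u: -12.084 -5.070 3.723 -1.168 -0.516 -0.140
step 10 ; theta: 0.470 -1.098 0.531 -1.074 -0.200 -0.838 ; qd: 2.476 -6.584 0.639 -3.563 -3.029 -1.407 ; tcp: -0.459 0.395 0.905 ; u: -12.721 -4.603 2.687 0.043 -0.267 -0.012
step 11 ; theta: 0.494 -1.165 0.536 -1.111 -0.232 -0.852 ; qd: 2.347 -6.871 0.389 -3.793 -3.211 -1.434 ; tcp: -0.456 0.394 0.881 ; u: -13.149 -4.145 1.710 1.166 -0.042 0.054
step 12 ; theta: 0.517 -1.235 0.538 -1.150 -0.264 -0.867 ; qd: 2.163 -7.089 0.093 -4.043 -3.303 -1.519 ; tcp: -0.454 0.393 0.857 ; u: -13.356 -3.648 0.846 2.163 0.118 0.144
step 13 ; theta: 0.538 -1.307 0.538 -1.192 -0.297 -0.882 ; qd: 1.940 -7.239 -0.227 -4.295 -3.369 -1.492 ; tcp: -0.451 0.393 0.832 ; u: -13.308 -3.147 0.059 3.020 0.250 0.163
step 14 ; theta: 0.556 -1.380 0.534 -1.236 -0.331 -0.897 ; qd: 1.677 -7.317 -0.567 -4.557 -3.324 -1.522 ; tcp: -0.448 0.392 0.807 ; u: -13.010 -2.599 -0.584 3.718 0.315 0.209
step 15 ; theta: 0.571 -1.453 0.526 -1.283 -0.364 -0.912 ; qd: 1.383 -7.325 -0.919 -4.820 -3.248 -1.427 ; tcp: -0.445 0.392 0.782 ; u: -12.451 -2.044 -1.123 4.265 0.357 0.182
step 16 ; theta: 0.583 -1.526 0.516 -1.333 -0.396 -0.926 ; qd: 1.068 -7.272 -1.258 -5.067 -3.060 -1.406 ; tcp: -0.443 0.392 0.757 ; u: -11.638 -1.435 -1.502 4.634 0.343 0.196
step 17 ; theta: 0.592 -1.598 0.501 -1.384 -0.425 -0.939 ; qd: 0.744 -7.172 -1.578 -5.286 -2.864 -1.257 ; tcp: -0.440 0.391 0.733 ; u: -10.573 -0.811 -1.775 4.846 0.328 0.138
step 18 ; theta: 0.598 -1.669 0.484 -1.438 -0.453 -0.952 ; qd: 0.419 -7.037 -1.865 -5.463 -2.581 -1.207 ; tcp: -0.438 0.391 0.708 ; u: -9.285 -0.129 -1.881 4.889 0.281 0.139
step 19 ; theta: 0.601 -1.739 0.464 -1.493 -0.477 -0.963 ; qd: 0.103 -6.880 -2.121 -5.596 -2.330 -1.035 ; tcp: -0.436 0.391 0.684 ; u: -7.796 0.567 -1.878 4.791 0.260 0.075
step 20 ; theta: 0.600 -1.807 0.442 -1.550 -0.499 -0.973 ; qd: -0.196 -6.721 -2.332 -5.670 -2.038 -0.982 ; tcp: -0.435 0.392 0.660 ; u: -6.154 1.311 -1.700 4.541 0.234 0.082
step 21 ; theta: 0.597 -1.873 0.418 -1.607 -0.518 -0.982 ; qd: -0.477 -6.558 -2.517 -5.701 -1.804 -0.826 ; tcp: -0.434 0.392 0.636 ; u: -4.396 2.049 -1.405 4.177 0.249 0.035
step 22 ; theta: 0.591 -1.938 0.392 -1.664 -0.535 -0.990 ; qd: -0.743 -6.397 -2.672 -5.688 -1.540 -0.792 ; tcp: -0.433 0.392 0.612 ; u: -2.574 2.795 -0.941 3.702 0.261 0.059
step 23 ; theta: 0.582 -2.001 0.364 -1.720 -0.550 -0.997 ; qd: -0.987 -6.241 -2.809 -5.636 -1.348 -0.657 ; tcp: -0.433 0.392 0.588 ; u: -0.714 3.506 -0.369 3.136 0.318 0.030
step 24 ; theta: 0.571 -2.063 0.336 -1.776 -0.562 -1.004 ; qd: -1.212 -6.093 -2.921 -5.546 -1.137 -0.646 ; tcp: -0.434 0.392 0.564 ; u: 1.131 4.193 0.348 2.483 0.374 0.073
step 25 ; theta: 0.558 -2.123 0.306 -1.831 -0.573 -1.010 ; qd: -1.413 -5.953 -3.021 -5.422 -0.998 -0.539 ; tcp: -0.435 0.392 0.540 ; u: 2.944 4.820 1.148 1.758 0.469 0.064
step 26 ; theta: 0.543 -2.182 0.275 -1.884 -0.582 -1.015 ; qd: -1.592 -5.822 -3.103 -5.266 -0.845 -0.547 ; tcp: -0.437 0.392 0.516 ; u: 4.677 5.395 2.052 0.971 0.560 0.121
step 27 ; theta: 0.526 -2.240 0.244 -1.936 -0.590 -1.020 ; qd: -1.745 -5.700 -3.175 -5.082 -0.757 -0.465 ; tcp: -0.439 0.392 0.492 ; u: 6.324 5.895 3.002 0.132 0.682 0.127
step 28 ; theta: 0.508 -2.296 0.212 -1.986 -0.597 -1.025 ; qd: -1.874 -5.584 -3.232 -4.870 -0.654 -0.487 ; tcp: -0.442 0.392 0.467 ; u: 7.843 6.328 4.008 -0.743 0.794 0.192
step 29 ; theta: 0.489 -2.351 0.179 -2.033 -0.603 -1.030 ; qd: -1.974 -5.473 -3.283 -4.633 -0.606 -0.425 ; tcp: -0.445 0.392 0.443 ; u: 9.239 6.682 5.016 -1.648 0.927 0.209
step 30 ; theta: 0.469 -2.406 0.146 -2.078 -0.609 -1.034 ; qd: -2.047 -5.366 -3.318 -4.372 -0.545 -0.452 ; tcp: -0.449 0.392 0.419 ; u: 10.475 6.967 6.027 -2.559 1.046 0.274
step 31 ; theta: 0.448 -2.459 0.113 -2.121 -0.614 -1.039 ; qd: -2.088 -5.259 -3.345 -4.091 -0.527 -0.407 ; tcp: -0.453 0.392 0.395 ; u: 11.562 7.180 7.000 -3.473 1.177 0.297
step 32 ; theta: 0.427 -2.511 0.079 -2.160 -0.620 -1.043 ; qd: -2.099 -5.152 -3.357 -3.788 -0.497 -0.432 ; tcp: -0.457 0.392 0.371
any joint saturated: no


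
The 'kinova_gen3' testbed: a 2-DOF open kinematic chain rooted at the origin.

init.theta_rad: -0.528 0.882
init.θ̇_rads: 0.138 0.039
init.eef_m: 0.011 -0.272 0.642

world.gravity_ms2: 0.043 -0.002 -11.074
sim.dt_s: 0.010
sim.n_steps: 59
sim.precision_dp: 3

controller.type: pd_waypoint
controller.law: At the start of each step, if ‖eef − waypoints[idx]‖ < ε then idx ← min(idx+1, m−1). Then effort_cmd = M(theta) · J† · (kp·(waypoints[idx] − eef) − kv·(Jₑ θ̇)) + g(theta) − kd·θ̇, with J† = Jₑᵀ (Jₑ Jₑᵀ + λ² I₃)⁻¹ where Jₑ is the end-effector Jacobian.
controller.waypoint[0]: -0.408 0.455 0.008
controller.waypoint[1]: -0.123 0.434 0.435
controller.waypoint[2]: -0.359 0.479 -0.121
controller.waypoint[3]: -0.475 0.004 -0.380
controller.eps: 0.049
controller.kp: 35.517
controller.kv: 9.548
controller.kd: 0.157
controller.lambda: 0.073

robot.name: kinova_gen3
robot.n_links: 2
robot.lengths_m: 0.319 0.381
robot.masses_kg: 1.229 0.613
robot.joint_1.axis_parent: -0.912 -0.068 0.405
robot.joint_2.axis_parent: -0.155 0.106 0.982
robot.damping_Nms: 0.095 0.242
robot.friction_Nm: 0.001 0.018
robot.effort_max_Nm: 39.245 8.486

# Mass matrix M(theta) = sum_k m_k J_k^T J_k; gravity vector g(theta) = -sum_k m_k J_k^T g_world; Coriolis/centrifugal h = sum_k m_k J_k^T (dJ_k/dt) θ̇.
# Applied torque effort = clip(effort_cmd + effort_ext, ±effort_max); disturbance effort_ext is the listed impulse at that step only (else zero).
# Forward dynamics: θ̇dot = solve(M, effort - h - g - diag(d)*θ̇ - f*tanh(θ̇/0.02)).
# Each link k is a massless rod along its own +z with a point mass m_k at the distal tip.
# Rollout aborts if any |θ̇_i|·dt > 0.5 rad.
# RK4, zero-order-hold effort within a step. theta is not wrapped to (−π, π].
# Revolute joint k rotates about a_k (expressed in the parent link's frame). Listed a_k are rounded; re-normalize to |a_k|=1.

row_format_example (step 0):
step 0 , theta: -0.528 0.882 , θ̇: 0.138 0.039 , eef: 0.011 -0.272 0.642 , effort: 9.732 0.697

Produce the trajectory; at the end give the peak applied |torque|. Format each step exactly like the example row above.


step 1 , theta: -0.526 0.884 , θ̇: 0.308 0.070 , eef: 0.012 -0.271 0.643 , effort: 9.116 0.647
step 2 , theta: -0.522 0.885 , θ̇: 0.462 0.102 , eef: 0.012 -0.268 0.644 , effort: 8.561 0.601
step 3 , theta: -0.517 0.886 , θ̇: 0.601 0.117 , eef: 0.012 -0.265 0.645 , effort: 8.060 0.562
step 4 , theta: -0.510 0.888 , θ̇: 0.728 0.125 , eef: 0.013 -0.261 0.647 , effort: 7.605 0.527
step 5 , theta: -0.502 0.889 , θ̇: 0.844 0.131 , eef: 0.013 -0.256 0.649 , effort: 7.191 0.497
step 6 , theta: -0.493 0.891 , θ̇: 0.950 0.134 , eef: 0.014 -0.251 0.651 , effort: 6.811 0.469
step 7 , theta: -0.483 0.892 , θ̇: 1.046 0.137 , eef: 0.014 -0.245 0.653 , effort: 6.463 0.444
step 8 , theta: -0.472 0.894 , θ̇: 1.135 0.140 , eef: 0.015 -0.238 0.656 , effort: 6.140 0.420
step 9 , theta: -0.461 0.895 , θ̇: 1.217 0.142 , eef: 0.015 -0.231 0.658 , effort: 5.841 0.399
step 10 , theta: -0.448 0.897 , θ̇: 1.292 0.143 , eef: 0.016 -0.223 0.661 , effort: 5.561 0.379
step 11 , theta: -0.435 0.898 , θ̇: 1.363 0.145 , eef: 0.016 -0.215 0.664 , effort: 5.298 0.361
step 12 , theta: -0.421 0.900 , θ̇: 1.428 0.146 , eef: 0.017 -0.206 0.666 , effort: 5.049 0.344
step 13 , theta: -0.406 0.901 , θ̇: 1.489 0.147 , eef: 0.017 -0.197 0.669 , effort: 4.813 0.328
step 14 , theta: -0.391 0.903 , θ̇: 1.547 0.148 , eef: 0.018 -0.188 0.672 , effort: 4.586 0.313
step 15 , theta: -0.375 0.905 , θ̇: 1.601 0.148 , eef: 0.018 -0.178 0.674 , effort: 4.369 0.298
step 16 , theta: -0.359 0.906 , θ̇: 1.652 0.149 , eef: 0.019 -0.167 0.677 , effort: 4.158 0.284
step 17 , theta: -0.342 0.908 , θ̇: 1.700 0.149 , eef: 0.019 -0.157 0.680 , effort: 3.953 0.271
step 18 , theta: -0.325 0.910 , θ̇: 1.746 0.149 , eef: 0.019 -0.146 0.682 , effort: 3.752 0.258
step 19 , theta: -0.308 0.911 , θ̇: 1.790 0.149 , eef: 0.019 -0.135 0.684 , effort: 3.554 0.245
step 20 , theta: -0.289 0.913 , θ̇: 1.833 0.149 , eef: 0.020 -0.123 0.686 , effort: 3.360 0.233
step 21 , theta: -0.271 0.914 , θ̇: 1.873 0.148 , eef: 0.020 -0.111 0.688 , effort: 3.166 0.220
step 22 , theta: -0.252 0.916 , θ̇: 1.912 0.148 , eef: 0.019 -0.099 0.690 , effort: 2.974 0.208
step 23 , theta: -0.233 0.918 , θ̇: 1.949 0.147 , eef: 0.019 -0.087 0.692 , effort: 2.782 0.196
step 24 , theta: -0.213 0.919 , θ̇: 1.985 0.147 , eef: 0.019 -0.074 0.693 , effort: 2.590 0.185
step 25 , theta: -0.193 0.921 , θ̇: 2.019 0.146 , eef: 0.018 -0.061 0.695 , effort: 2.397 0.173
step 26 , theta: -0.173 0.923 , θ̇: 2.053 0.145 , eef: 0.018 -0.048 0.696 , effort: 2.204 0.161
step 27 , theta: -0.152 0.924 , θ̇: 2.085 0.144 , eef: 0.017 -0.035 0.696 , effort: 2.009 0.149
step 28 , theta: -0.131 0.926 , θ̇: 2.116 0.143 , eef: 0.016 -0.021 0.697 , effort: 1.812 0.137
step 29 , theta: -0.110 0.927 , θ̇: 2.147 0.142 , eef: 0.016 -0.007 0.697 , effort: 1.614 0.125
step 30 , theta: -0.088 0.929 , θ̇: 2.176 0.141 , eef: 0.014 0.007 0.697 , effort: 1.413 0.113
step 31 , theta: -0.066 0.931 , θ̇: 2.204 0.140 , eef: 0.013 0.021 0.697 , effort: 1.210 0.101
step 32 , theta: -0.044 0.932 , θ̇: 2.231 0.138 , eef: 0.012 0.035 0.697 , effort: 1.006 0.089
step 33 , theta: -0.022 0.934 , θ̇: 2.257 0.137 , eef: 0.010 0.050 0.696 , effort: 0.798 0.076
step 34 , theta: 0.001 0.935 , θ̇: 2.282 0.135 , eef: 0.009 0.064 0.694 , effort: 0.589 0.064
step 35 , theta: 0.024 0.937 , θ̇: 2.306 0.134 , eef: 0.007 0.079 0.693 , effort: 0.377 0.051
step 36 , theta: 0.047 0.938 , θ̇: 2.328 0.132 , eef: 0.005 0.094 0.691 , effort: 0.163 0.038
step 37 , theta: 0.070 0.940 , θ̇: 2.350 0.131 , eef: 0.003 0.109 0.689 , effort: -0.054 0.025
step 38 , theta: 0.094 0.941 , θ̇: 2.371 0.129 , eef: 0.001 0.123 0.686 , effort: -0.272 0.013
step 39 , theta: 0.118 0.943 , θ̇: 2.390 0.127 , eef: -0.002 0.138 0.684 , effort: -0.492 -0.001
step 40 , theta: 0.142 0.944 , θ̇: 2.408 0.125 , eef: -0.004 0.153 0.680 , effort: -0.715 -0.014
step 41 , theta: 0.166 0.946 , θ̇: 2.425 0.123 , eef: -0.007 0.168 0.677 , effort: -0.939 -0.027
step 42 , theta: 0.190 0.947 , θ̇: 2.441 0.121 , eef: -0.010 0.183 0.673 , effort: -1.164 -0.040
step 43 , theta: 0.215 0.948 , θ̇: 2.456 0.120 , eef: -0.013 0.198 0.669 , effort: -1.391 -0.053
step 44 , theta: 0.239 0.950 , θ̇: 2.469 0.118 , eef: -0.016 0.213 0.664 , effort: -1.618 -0.067
step 45 , theta: 0.264 0.951 , θ̇: 2.481 0.116 , eef: -0.019 0.228 0.659 , effort: -1.847 -0.080
step 46 , theta: 0.289 0.953 , θ̇: 2.491 0.114 , eef: -0.023 0.243 0.653 , effort: -2.075 -0.094
step 47 , theta: 0.314 0.954 , θ̇: 2.500 0.112 , eef: -0.027 0.257 0.648 , effort: -2.305 -0.107
step 48 , theta: 0.339 0.955 , θ̇: 2.508 0.110 , eef: -0.030 0.272 0.642 , effort: -2.534 -0.121
step 49 , theta: 0.364 0.956 , θ̇: 2.514 0.108 , eef: -0.034 0.286 0.635 , effort: -2.762 -0.134
step 50 , theta: 0.389 0.958 , θ̇: 2.518 0.106 , eef: -0.038 0.300 0.628 , effort: -2.990 -0.147
step 51 , theta: 0.414 0.959 , θ̇: 2.521 0.104 , eef: -0.043 0.314 0.621 , effort: -3.217 -0.160
step 52 , theta: 0.439 0.960 , θ̇: 2.523 0.102 , eef: -0.047 0.328 0.614 , effort: -3.443 -0.174
step 53 , theta: 0.465 0.961 , θ̇: 2.523 0.100 , eef: -0.052 0.342 0.606 , effort: -3.666 -0.187
step 54 , theta: 0.490 0.962 , θ̇: 2.521 0.098 , eef: -0.056 0.355 0.598 , effort: -3.888 -0.199
step 55 , theta: 0.515 0.964 , θ̇: 2.518 0.096 , eef: -0.061 0.368 0.589 , effort: -4.108 -0.212
step 56 , theta: 0.540 0.965 , θ̇: 2.513 0.094 , eef: -0.066 0.381 0.580 , effort: -4.325 -0.225
step 57 , theta: 0.565 0.966 , θ̇: 2.506 0.092 , eef: -0.071 0.393 0.571 , effort: -4.538 -0.237
step 58 , theta: 0.590 0.967 , θ̇: 2.498 0.090 , eef: -0.076 0.406 0.562 , effort: -4.749 -0.249
step 59 , theta: 0.615 0.968 , θ̇: 2.488 0.089 , eef: -0.081 0.418 0.553
max |effort| (N·m): 9.732
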